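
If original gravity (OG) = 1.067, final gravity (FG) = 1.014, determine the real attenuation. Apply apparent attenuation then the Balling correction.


AA = (OG−FG)/(OG−1)·100;  RA = AA·0.8192
AA = (1.067 − 1.014)/(1.067 − 1)·100 = 79.1045
RA = 79.1045·0.8192

64.8024 %


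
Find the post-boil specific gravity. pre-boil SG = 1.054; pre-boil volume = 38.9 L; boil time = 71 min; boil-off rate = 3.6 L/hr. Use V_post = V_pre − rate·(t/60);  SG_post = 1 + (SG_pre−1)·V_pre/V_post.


V_post = 38.9 − 3.6·(71/60) = 34.6400
SG_post = 1 + (1.054 − 1)·38.9/34.6400

1.0606


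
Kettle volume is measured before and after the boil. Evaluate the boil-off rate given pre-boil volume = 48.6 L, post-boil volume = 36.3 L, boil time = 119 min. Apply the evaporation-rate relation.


rate = (V_pre − V_post) / (t_min/60)
rate = (48.6 − 36.3) / (119/60)

6.2017 L/hr


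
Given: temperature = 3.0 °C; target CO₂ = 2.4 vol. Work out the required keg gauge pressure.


psi = vols/(0.01821 + 0.09011·e^(−0.04·T)) − 14.695
psi = 2.4/(0.01821 + 0.09011·e^(−0.04·3.0)) − 14.695

9.7623 psi


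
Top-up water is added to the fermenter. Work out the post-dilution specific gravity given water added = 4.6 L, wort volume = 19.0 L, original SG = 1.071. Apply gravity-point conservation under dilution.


SG_new = 1 + (SG_old − 1)·V_old/(V_old + V_water)
pts = (1.071 − 1)·1000·19.0/(19.0 + 4.6) = 57.1610
SG_new = 1 + 57.1610/1000

1.0572


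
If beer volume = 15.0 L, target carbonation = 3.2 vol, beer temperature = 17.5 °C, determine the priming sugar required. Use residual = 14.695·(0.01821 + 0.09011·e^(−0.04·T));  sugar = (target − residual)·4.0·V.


residual = 14.695·(0.01821 + 0.09011·e^(−0.04·17.5)) = 0.9252
sugar = (3.2 − 0.9252)·4.0·15.0

136.4905 g


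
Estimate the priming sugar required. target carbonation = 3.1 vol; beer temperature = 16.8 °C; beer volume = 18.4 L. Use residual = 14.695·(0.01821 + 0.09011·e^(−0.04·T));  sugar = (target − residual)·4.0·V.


residual = 14.695·(0.01821 + 0.09011·e^(−0.04·16.8)) = 0.9438
sugar = (3.1 − 0.9438)·4.0·18.4

158.6942 g


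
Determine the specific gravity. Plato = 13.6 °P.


SG = 259/(259 − P)
SG = 259/(259 − 13.6)

1.0554


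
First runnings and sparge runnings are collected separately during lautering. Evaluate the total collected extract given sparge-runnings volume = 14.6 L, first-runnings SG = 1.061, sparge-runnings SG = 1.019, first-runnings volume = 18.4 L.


total = Σ (SG_i − 1)·1000·V_i
first = (1.061 − 1)·1000·18.4 = 1122.4000
sparge = (1.019 − 1)·1000·14.6 = 277.4000
total = 1122.4000 + 277.4000

1399.8000 gravity·L


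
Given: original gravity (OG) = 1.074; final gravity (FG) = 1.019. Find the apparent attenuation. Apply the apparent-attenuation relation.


AA = (OG − FG)/(OG − 1) · 100
AA = (1.074 − 1.019)/(1.074 − 1) · 100

74.3243 %


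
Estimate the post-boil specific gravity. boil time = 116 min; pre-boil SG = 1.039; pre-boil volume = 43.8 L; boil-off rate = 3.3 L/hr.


V_post = V_pre − rate·(t/60);  SG_post = 1 + (SG_pre−1)·V_pre/V_post
V_post = 43.8 − 3.3·(116/60) = 37.4200
SG_post = 1 + (1.039 − 1)·43.8/37.4200

1.0456


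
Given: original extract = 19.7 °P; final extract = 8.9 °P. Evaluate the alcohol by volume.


SG = 259/(259 − P);  ABV = (OG − FG)·131.25
OG = 259/(259 − 19.7) = 1.0823
FG = 259/(259 − 8.9) = 1.0356
ABV = (1.0823 − 1.0356)·131.25

6.1343 % ABV


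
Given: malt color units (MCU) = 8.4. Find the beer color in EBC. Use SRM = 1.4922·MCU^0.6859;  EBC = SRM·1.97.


SRM = 1.4922·8.4^0.6859 = 6.4238
EBC = 6.4238·1.97

12.6548 EBC


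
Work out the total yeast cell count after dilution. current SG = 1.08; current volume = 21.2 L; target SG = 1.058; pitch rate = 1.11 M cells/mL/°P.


V_w = V·((SG_c−1)/(SG_t−1)−1);  °P = 259 − 259/SG_t;  cells = rate·(V+V_w)·°P
V_w = 21.2·((1.08−1)/(1.058−1)−1) = 8.0414
V_final = 21.2 + 8.0414 = 29.2414
°P = 259 − 259/1.058 = 14.1985
cells = 1.11·29.2414·14.1985

460.8535 billion cells


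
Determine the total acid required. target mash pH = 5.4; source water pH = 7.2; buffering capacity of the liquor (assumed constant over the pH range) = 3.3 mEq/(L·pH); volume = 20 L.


acid = buffering capacity · (pH_source − pH_target) · V
acid = 3.3 · (7.2 − 5.4) · 20

118.8000 mEq


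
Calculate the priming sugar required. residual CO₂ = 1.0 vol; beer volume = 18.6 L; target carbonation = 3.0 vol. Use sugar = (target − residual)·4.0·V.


sugar = (3.0 − 1.0)·4.0·18.6

148.8000 g


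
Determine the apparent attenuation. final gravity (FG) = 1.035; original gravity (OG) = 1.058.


AA = (OG − FG)/(OG − 1) · 100
AA = (1.058 − 1.035)/(1.058 − 1) · 100

39.6552 %


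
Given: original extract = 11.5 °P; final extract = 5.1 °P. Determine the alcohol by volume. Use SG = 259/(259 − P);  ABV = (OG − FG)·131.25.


OG = 259/(259 − 11.5) = 1.0465
FG = 259/(259 − 5.1) = 1.0201
ABV = (1.0465 − 1.0201)·131.25

3.4621 % ABV


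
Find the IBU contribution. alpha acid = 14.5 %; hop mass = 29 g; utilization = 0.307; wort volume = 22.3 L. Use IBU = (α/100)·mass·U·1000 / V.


IBU = (14.5/100)·29·0.307·1000 / 22.3

57.8895 IBU


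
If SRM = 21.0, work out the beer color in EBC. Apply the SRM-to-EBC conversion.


EBC = SRM · 1.97
EBC = 21.0 · 1.97

41.3700 EBC


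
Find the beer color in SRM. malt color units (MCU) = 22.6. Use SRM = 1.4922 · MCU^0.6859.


SRM = 1.4922 · 22.6^0.6859

12.6651 SRM


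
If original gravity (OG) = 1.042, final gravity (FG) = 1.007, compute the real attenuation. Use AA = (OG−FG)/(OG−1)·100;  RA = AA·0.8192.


AA = (1.042 − 1.007)/(1.042 − 1)·100 = 83.3333
RA = 83.3333·0.8192

68.2667 %


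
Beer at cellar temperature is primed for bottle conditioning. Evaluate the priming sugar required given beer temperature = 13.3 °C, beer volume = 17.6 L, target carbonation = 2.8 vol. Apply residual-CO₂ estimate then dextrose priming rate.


residual = 14.695·(0.01821 + 0.09011·e^(−0.04·T));  sugar = (target − residual)·4.0·V
residual = 14.695·(0.01821 + 0.09011·e^(−0.04·13.3)) = 1.0454
sugar = (2.8 − 1.0454)·4.0·17.6

123.5203 g


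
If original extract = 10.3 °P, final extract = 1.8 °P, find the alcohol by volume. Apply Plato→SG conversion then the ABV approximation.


SG = 259/(259 − P);  ABV = (OG − FG)·131.25
OG = 259/(259 − 10.3) = 1.0414
FG = 259/(259 − 1.8) = 1.0070
ABV = (1.0414 − 1.0070)·131.25

4.5172 % ABV


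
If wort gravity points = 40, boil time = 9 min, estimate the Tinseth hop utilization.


U = 1.65·0.000125^(GP/1000) · (1 − e^(−0.04·t))/4.15
bigness = 1.65·0.000125^(40/1000) = 1.1518
boil_factor = (1 − e^(−0.04·9))/4.15 = 0.0728
U = 1.1518 · 0.0728

0.0839


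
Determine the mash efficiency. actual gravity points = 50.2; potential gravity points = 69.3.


efficiency = actual / potential × 100
efficiency = 50.2 / 69.3 × 100

72.4387 %


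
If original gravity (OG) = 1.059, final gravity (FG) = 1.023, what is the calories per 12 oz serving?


ABW = (OG−FG)·131.25·0.79/FG;  °P = 259 − 259/SG (for OG→OE and FG→AE);  RE = 0.1808·OE + 0.8192·AE;  Cal = (6.9·ABW + 4·(RE−0.1))·FG·3.55
ABW = (1.059 − 1.023)·131.25·0.79/1.023 = 3.6488
OE = 259 − 259/1.059 = 14.4297 °P
AE = 259 − 259/1.023 = 5.8231 °P
RE = 0.1808·14.4297 + 0.8192·5.8231 = 7.3791 °P
Cal = (6.9·3.6488 + 4·(7.3791−0.1))·1.023·3.55

197.1749 kcal


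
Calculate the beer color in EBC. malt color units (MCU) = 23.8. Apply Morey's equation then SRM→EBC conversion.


SRM = 1.4922·MCU^0.6859;  EBC = SRM·1.97
SRM = 1.4922·23.8^0.6859 = 13.1226
EBC = 13.1226·1.97

25.8516 EBC


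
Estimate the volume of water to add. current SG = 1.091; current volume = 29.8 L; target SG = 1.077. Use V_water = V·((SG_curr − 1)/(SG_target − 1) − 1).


V_water = 29.8·((1.091 − 1)/(1.077 − 1) − 1)

5.4182 L


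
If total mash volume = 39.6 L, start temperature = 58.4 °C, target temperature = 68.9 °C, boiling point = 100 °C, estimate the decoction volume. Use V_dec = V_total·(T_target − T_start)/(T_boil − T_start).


V_dec = 39.6·(68.9 − 58.4)/(100 − 58.4)

9.9952 L


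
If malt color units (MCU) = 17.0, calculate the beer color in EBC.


SRM = 1.4922·MCU^0.6859;  EBC = SRM·1.97
SRM = 1.4922·17.0^0.6859 = 10.4182
EBC = 10.4182·1.97

20.5238 EBC


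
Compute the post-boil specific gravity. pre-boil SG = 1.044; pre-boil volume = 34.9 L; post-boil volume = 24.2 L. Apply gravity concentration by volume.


SG_post = 1 + (SG_pre − 1)·V_pre/V_post
pts_pre = (1.044 − 1)·1000 = 44.0000
pts_post = 44.0000·34.9/24.2 = 63.4545
SG_post = 1 + 63.4545/1000

1.0635


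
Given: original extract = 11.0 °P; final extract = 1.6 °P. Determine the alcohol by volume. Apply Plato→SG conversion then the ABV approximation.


SG = 259/(259 − P);  ABV = (OG − FG)·131.25
OG = 259/(259 − 11.0) = 1.0444
FG = 259/(259 − 1.6) = 1.0062
ABV = (1.0444 − 1.0062)·131.25

5.0057 % ABV


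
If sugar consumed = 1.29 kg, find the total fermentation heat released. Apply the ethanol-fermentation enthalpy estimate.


Q = m_sugar · 590 kJ/kg
Q = 1.29 · 590

761.1000 kJ


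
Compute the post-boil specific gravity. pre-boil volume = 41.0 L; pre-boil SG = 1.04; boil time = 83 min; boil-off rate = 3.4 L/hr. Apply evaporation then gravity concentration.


V_post = V_pre − rate·(t/60);  SG_post = 1 + (SG_pre−1)·V_pre/V_post
V_post = 41.0 − 3.4·(83/60) = 36.2967
SG_post = 1 + (1.04 − 1)·41.0/36.2967

1.0452


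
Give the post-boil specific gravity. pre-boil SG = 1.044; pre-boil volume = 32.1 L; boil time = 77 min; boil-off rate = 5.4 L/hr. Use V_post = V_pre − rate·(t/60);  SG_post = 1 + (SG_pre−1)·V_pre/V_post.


V_post = 32.1 − 5.4·(77/60) = 25.1700
SG_post = 1 + (1.044 − 1)·32.1/25.1700

1.0561


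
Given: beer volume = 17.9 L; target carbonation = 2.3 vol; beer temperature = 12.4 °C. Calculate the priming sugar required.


residual = 14.695·(0.01821 + 0.09011·e^(−0.04·T));  sugar = (target − residual)·4.0·V
residual = 14.695·(0.01821 + 0.09011·e^(−0.04·12.4)) = 1.0740
sugar = (2.3 − 1.0740)·4.0·17.9

87.7843 g


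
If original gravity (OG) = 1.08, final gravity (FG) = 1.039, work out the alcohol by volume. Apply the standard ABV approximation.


ABV = (OG − FG) · 131.25
ABV = (1.08 − 1.039) · 131.25

5.3813 % ABV


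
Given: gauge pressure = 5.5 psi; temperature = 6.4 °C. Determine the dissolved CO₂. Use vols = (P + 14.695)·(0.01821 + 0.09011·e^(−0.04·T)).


vols = (5.5 + 14.695)·(0.01821 + 0.09011·e^(−0.04·6.4))

1.7765 volumes


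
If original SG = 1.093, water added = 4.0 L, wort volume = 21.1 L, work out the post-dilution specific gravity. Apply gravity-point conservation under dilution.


SG_new = 1 + (SG_old − 1)·V_old/(V_old + V_water)
pts = (1.093 − 1)·1000·21.1/(21.1 + 4.0) = 78.1793
SG_new = 1 + 78.1793/1000

1.0782


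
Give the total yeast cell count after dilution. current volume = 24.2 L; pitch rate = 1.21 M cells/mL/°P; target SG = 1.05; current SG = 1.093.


V_w = V·((SG_c−1)/(SG_t−1)−1);  °P = 259 − 259/SG_t;  cells = rate·(V+V_w)·°P
V_w = 24.2·((1.093−1)/(1.05−1)−1) = 20.8120
V_final = 24.2 + 20.8120 = 45.0120
°P = 259 − 259/1.05 = 12.3333
cells = 1.21·45.0120·12.3333

671.7291 billion cells


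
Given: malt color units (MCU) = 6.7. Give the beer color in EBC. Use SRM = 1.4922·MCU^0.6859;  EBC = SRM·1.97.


SRM = 1.4922·6.7^0.6859 = 5.5009
EBC = 5.5009·1.97

10.8367 EBC


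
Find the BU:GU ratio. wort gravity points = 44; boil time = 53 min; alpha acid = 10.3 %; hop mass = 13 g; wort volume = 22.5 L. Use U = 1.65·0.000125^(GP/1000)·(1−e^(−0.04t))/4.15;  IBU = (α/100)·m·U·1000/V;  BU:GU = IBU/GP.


U = 1.65·0.000125^(44/1000)·(1−e^(−0.04·53))/4.15 = 0.2356
IBU = (10.3/100)·13·0.2356·1000/22.5 = 14.0205
BU:GU = 14.0205/44

0.3186


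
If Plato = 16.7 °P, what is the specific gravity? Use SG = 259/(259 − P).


SG = 259/(259 − 16.7)

1.0689


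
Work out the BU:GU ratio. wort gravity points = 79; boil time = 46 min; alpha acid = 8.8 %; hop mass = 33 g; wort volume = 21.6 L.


U = 1.65·0.000125^(GP/1000)·(1−e^(−0.04t))/4.15;  IBU = (α/100)·m·U·1000/V;  BU:GU = IBU/GP
U = 1.65·0.000125^(79/1000)·(1−e^(−0.04·46))/4.15 = 0.1644
IBU = (8.8/100)·33·0.1644·1000/21.6 = 22.1067
BU:GU = 22.1067/79

0.2798


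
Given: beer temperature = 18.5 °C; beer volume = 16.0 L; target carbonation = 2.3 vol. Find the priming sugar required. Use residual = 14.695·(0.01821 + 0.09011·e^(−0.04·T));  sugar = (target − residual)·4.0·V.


residual = 14.695·(0.01821 + 0.09011·e^(−0.04·18.5)) = 0.8994
sugar = (2.3 − 0.8994)·4.0·16.0

89.6401 g


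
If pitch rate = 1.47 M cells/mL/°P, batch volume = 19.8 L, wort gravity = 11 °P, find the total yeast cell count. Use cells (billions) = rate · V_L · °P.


cells = 1.47 · 19.8 · 11

320.1660 billion cells


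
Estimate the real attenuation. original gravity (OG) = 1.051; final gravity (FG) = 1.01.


AA = (OG−FG)/(OG−1)·100;  RA = AA·0.8192
AA = (1.051 − 1.01)/(1.051 − 1)·100 = 80.3922
RA = 80.3922·0.8192

65.8573 %


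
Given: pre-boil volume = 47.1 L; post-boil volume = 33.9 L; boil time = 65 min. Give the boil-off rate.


rate = (V_pre − V_post) / (t_min/60)
rate = (47.1 − 33.9) / (65/60)

12.1846 L/hr


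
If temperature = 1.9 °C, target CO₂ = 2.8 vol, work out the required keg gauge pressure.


psi = vols/(0.01821 + 0.09011·e^(−0.04·T)) − 14.695
psi = 2.8/(0.01821 + 0.09011·e^(−0.04·1.9)) − 14.695

12.8301 psi


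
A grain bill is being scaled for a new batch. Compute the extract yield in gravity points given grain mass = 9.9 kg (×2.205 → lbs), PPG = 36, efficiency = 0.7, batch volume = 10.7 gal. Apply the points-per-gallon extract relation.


points = lbs × PPG × eff / vol
lbs = 9.9 × 2.205 = 21.8295
points = 21.8295 × 36 × 0.7 / 10.7

51.4115 points


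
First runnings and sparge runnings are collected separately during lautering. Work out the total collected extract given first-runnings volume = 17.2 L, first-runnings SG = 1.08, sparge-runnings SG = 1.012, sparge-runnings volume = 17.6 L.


total = Σ (SG_i − 1)·1000·V_i
first = (1.08 − 1)·1000·17.2 = 1376.0000
sparge = (1.012 − 1)·1000·17.6 = 211.2000
total = 1376.0000 + 211.2000

1587.2000 gravity·L


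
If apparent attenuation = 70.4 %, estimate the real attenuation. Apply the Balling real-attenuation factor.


RA = AA · 0.8192
RA = 70.4 · 0.8192

57.6717 %


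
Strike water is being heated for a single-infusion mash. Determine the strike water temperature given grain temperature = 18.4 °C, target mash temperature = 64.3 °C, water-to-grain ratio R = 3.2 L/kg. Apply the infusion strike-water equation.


T_strike = (0.41/R)·(T_mash − T_grain) + T_mash
T_strike = (0.41/3.2)·(64.3 − 18.4) + 64.3

70.1809 °C


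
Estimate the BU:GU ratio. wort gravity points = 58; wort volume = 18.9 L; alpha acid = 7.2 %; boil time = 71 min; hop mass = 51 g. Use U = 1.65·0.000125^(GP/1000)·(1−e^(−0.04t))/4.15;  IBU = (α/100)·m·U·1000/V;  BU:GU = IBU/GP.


U = 1.65·0.000125^(58/1000)·(1−e^(−0.04·71))/4.15 = 0.2223
IBU = (7.2/100)·51·0.2223·1000/18.9 = 43.1869
BU:GU = 43.1869/58

0.7446


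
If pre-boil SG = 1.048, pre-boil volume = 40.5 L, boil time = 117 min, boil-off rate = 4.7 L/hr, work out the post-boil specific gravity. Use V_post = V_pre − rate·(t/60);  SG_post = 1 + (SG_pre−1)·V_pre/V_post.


V_post = 40.5 − 4.7·(117/60) = 31.3350
SG_post = 1 + (1.048 − 1)·40.5/31.3350

1.0620


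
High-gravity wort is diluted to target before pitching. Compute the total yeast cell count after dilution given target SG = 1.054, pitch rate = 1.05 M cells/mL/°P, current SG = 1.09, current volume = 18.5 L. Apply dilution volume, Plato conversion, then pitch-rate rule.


V_w = V·((SG_c−1)/(SG_t−1)−1);  °P = 259 − 259/SG_t;  cells = rate·(V+V_w)·°P
V_w = 18.5·((1.09−1)/(1.054−1)−1) = 12.3333
V_final = 18.5 + 12.3333 = 30.8333
°P = 259 − 259/1.054 = 13.2694
cells = 1.05·30.8333·13.2694

429.5984 billion cells


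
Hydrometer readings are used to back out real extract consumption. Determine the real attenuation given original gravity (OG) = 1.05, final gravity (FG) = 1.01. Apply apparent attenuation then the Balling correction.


AA = (OG−FG)/(OG−1)·100;  RA = AA·0.8192
AA = (1.05 − 1.01)/(1.05 − 1)·100 = 80.0000
RA = 80.0000·0.8192

65.5360 %


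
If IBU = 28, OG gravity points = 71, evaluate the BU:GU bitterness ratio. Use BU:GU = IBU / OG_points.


BU:GU = 28 / 71

0.3944


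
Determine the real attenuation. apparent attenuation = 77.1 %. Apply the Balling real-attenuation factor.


RA = AA · 0.8192
RA = 77.1 · 0.8192

63.1603 %


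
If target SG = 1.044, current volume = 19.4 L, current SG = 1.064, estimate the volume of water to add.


V_water = V·((SG_curr − 1)/(SG_target − 1) − 1)
V_water = 19.4·((1.064 − 1)/(1.044 − 1) − 1)

8.8182 L


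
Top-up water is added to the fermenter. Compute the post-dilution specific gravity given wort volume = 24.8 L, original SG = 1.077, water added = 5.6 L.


SG_new = 1 + (SG_old − 1)·V_old/(V_old + V_water)
pts = (1.077 − 1)·1000·24.8/(24.8 + 5.6) = 62.8158
SG_new = 1 + 62.8158/1000

1.0628


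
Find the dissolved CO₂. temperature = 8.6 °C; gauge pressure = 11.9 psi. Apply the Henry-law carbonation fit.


vols = (P + 14.695)·(0.01821 + 0.09011·e^(−0.04·T))
vols = (11.9 + 14.695)·(0.01821 + 0.09011·e^(−0.04·8.6))

2.1832 volumes


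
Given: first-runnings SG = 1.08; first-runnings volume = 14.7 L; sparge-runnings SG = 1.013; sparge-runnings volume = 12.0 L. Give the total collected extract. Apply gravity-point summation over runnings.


total = Σ (SG_i − 1)·1000·V_i
first = (1.08 − 1)·1000·14.7 = 1176.0000
sparge = (1.013 − 1)·1000·12.0 = 156.0000
total = 1176.0000 + 156.0000

1332.0000 gravity·L


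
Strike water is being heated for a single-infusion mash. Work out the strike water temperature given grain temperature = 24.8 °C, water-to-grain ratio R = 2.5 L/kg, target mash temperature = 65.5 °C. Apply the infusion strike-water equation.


T_strike = (0.41/R)·(T_mash − T_grain) + T_mash
T_strike = (0.41/2.5)·(65.5 − 24.8) + 65.5

72.1748 °C


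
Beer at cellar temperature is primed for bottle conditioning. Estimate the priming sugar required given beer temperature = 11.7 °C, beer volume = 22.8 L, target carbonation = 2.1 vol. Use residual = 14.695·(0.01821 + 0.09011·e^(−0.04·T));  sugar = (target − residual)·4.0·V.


residual = 14.695·(0.01821 + 0.09011·e^(−0.04·11.7)) = 1.0969
sugar = (2.1 − 1.0969)·4.0·22.8

91.4864 g


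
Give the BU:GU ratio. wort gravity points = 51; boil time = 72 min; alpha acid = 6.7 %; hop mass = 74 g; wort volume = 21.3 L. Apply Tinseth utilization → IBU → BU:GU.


U = 1.65·0.000125^(GP/1000)·(1−e^(−0.04t))/4.15;  IBU = (α/100)·m·U·1000/V;  BU:GU = IBU/GP
U = 1.65·0.000125^(51/1000)·(1−e^(−0.04·72))/4.15 = 0.2373
IBU = (6.7/100)·74·0.2373·1000/21.3 = 55.2351
BU:GU = 55.2351/51

1.0830


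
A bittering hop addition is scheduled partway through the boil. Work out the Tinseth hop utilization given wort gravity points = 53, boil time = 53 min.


U = 1.65·0.000125^(GP/1000) · (1 − e^(−0.04·t))/4.15
bigness = 1.65·0.000125^(53/1000) = 1.0248
boil_factor = (1 − e^(−0.04·53))/4.15 = 0.2120
U = 1.0248 · 0.2120

0.2173


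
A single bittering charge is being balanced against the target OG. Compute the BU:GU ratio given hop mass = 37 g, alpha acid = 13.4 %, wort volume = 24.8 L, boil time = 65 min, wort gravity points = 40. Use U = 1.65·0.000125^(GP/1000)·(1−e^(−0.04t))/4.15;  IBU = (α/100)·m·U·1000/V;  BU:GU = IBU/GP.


U = 1.65·0.000125^(40/1000)·(1−e^(−0.04·65))/4.15 = 0.2569
IBU = (13.4/100)·37·0.2569·1000/24.8 = 51.3629
BU:GU = 51.3629/40

1.2841


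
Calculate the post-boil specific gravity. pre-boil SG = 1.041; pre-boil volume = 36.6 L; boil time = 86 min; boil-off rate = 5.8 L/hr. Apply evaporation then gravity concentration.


V_post = V_pre − rate·(t/60);  SG_post = 1 + (SG_pre−1)·V_pre/V_post
V_post = 36.6 − 5.8·(86/60) = 28.2867
SG_post = 1 + (1.041 − 1)·36.6/28.2867

1.0530


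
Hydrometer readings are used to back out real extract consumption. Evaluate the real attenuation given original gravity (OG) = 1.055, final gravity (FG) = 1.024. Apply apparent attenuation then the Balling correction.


AA = (OG−FG)/(OG−1)·100;  RA = AA·0.8192
AA = (1.055 − 1.024)/(1.055 − 1)·100 = 56.3636
RA = 56.3636·0.8192

46.1731 %


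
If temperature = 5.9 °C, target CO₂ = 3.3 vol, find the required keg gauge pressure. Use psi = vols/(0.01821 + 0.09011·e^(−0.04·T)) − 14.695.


psi = 3.3/(0.01821 + 0.09011·e^(−0.04·5.9)) − 14.695

22.2272 psi


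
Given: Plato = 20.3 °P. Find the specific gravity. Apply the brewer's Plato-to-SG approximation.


SG = 259/(259 − P)
SG = 259/(259 − 20.3)

1.0850


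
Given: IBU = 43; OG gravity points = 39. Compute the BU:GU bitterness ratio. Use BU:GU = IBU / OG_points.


BU:GU = 43 / 39

1.1026


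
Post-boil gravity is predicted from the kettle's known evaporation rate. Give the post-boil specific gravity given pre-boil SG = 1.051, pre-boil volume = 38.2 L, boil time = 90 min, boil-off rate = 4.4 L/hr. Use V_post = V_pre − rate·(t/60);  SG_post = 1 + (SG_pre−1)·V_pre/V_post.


V_post = 38.2 − 4.4·(90/60) = 31.6000
SG_post = 1 + (1.051 − 1)·38.2/31.6000

1.0617


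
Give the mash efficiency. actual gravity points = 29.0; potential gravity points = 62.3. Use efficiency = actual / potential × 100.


efficiency = 29.0 / 62.3 × 100

46.5490 %


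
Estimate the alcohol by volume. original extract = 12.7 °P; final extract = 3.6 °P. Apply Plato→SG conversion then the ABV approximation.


SG = 259/(259 − P);  ABV = (OG − FG)·131.25
OG = 259/(259 − 12.7) = 1.0516
FG = 259/(259 − 3.6) = 1.0141
ABV = (1.0516 − 1.0141)·131.25

4.9176 % ABV


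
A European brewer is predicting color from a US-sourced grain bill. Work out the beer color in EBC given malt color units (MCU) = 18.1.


SRM = 1.4922·MCU^0.6859;  EBC = SRM·1.97
SRM = 1.4922·18.1^0.6859 = 10.8760
EBC = 10.8760·1.97

21.4257 EBC


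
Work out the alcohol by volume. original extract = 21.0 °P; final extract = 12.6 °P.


SG = 259/(259 − P);  ABV = (OG − FG)·131.25
OG = 259/(259 − 21.0) = 1.0882
FG = 259/(259 − 12.6) = 1.0511
ABV = (1.0882 − 1.0511)·131.25

4.8692 % ABV


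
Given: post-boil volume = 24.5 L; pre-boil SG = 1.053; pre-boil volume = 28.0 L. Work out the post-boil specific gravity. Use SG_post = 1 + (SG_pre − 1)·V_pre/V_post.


pts_pre = (1.053 − 1)·1000 = 53.0000
pts_post = 53.0000·28.0/24.5 = 60.5714
SG_post = 1 + 60.5714/1000

1.0606


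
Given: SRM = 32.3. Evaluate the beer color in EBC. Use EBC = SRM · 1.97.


EBC = 32.3 · 1.97

63.6310 EBC


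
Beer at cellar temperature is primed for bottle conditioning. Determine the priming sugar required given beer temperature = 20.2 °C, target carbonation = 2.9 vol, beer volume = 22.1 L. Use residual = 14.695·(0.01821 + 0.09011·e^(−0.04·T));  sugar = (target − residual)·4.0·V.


residual = 14.695·(0.01821 + 0.09011·e^(−0.04·20.2)) = 0.8578
sugar = (2.9 − 0.8578)·4.0·22.1

180.5268 g


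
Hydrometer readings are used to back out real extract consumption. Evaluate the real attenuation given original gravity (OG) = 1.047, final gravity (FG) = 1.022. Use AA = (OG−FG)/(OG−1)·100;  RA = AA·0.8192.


AA = (1.047 − 1.022)/(1.047 − 1)·100 = 53.1915
RA = 53.1915·0.8192

43.5745 %


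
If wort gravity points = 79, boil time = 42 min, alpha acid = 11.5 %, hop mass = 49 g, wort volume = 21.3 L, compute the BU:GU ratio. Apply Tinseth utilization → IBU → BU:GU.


U = 1.65·0.000125^(GP/1000)·(1−e^(−0.04t))/4.15;  IBU = (α/100)·m·U·1000/V;  BU:GU = IBU/GP
U = 1.65·0.000125^(79/1000)·(1−e^(−0.04·42))/4.15 = 0.1590
IBU = (11.5/100)·49·0.1590·1000/21.3 = 42.0757
BU:GU = 42.0757/79

0.5326


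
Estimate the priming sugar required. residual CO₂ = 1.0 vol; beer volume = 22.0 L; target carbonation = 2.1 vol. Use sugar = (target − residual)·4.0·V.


sugar = (2.1 − 1.0)·4.0·22.0

96.8000 g


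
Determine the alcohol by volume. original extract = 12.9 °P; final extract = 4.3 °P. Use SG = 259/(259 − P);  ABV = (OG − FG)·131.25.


OG = 259/(259 − 12.9) = 1.0524
FG = 259/(259 − 4.3) = 1.0169
ABV = (1.0524 − 1.0169)·131.25

4.6640 % ABV


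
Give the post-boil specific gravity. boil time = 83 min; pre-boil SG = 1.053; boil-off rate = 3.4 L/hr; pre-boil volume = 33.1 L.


V_post = V_pre − rate·(t/60);  SG_post = 1 + (SG_pre−1)·V_pre/V_post
V_post = 33.1 − 3.4·(83/60) = 28.3967
SG_post = 1 + (1.053 − 1)·33.1/28.3967

1.0618


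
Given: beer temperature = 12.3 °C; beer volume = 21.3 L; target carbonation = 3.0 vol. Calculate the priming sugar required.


residual = 14.695·(0.01821 + 0.09011·e^(−0.04·T));  sugar = (target − residual)·4.0·V
residual = 14.695·(0.01821 + 0.09011·e^(−0.04·12.3)) = 1.0772
sugar = (3.0 − 1.0772)·4.0·21.3

163.8230 g


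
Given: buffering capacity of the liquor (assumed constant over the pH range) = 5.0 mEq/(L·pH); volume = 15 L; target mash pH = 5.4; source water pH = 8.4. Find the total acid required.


acid = buffering capacity · (pH_source − pH_target) · V
acid = 5.0 · (8.4 − 5.4) · 15

225.0000 mEq


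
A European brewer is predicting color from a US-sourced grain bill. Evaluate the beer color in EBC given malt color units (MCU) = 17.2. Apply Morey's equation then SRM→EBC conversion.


SRM = 1.4922·MCU^0.6859;  EBC = SRM·1.97
SRM = 1.4922·17.2^0.6859 = 10.5021
EBC = 10.5021·1.97

20.6891 EBC


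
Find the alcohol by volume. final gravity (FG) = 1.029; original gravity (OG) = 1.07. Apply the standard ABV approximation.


ABV = (OG − FG) · 131.25
ABV = (1.07 − 1.029) · 131.25

5.3813 % ABV


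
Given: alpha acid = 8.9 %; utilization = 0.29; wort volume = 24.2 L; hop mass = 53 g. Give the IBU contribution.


IBU = (α/100)·mass·U·1000 / V
IBU = (8.9/100)·53·0.29·1000 / 24.2

56.5260 IBU


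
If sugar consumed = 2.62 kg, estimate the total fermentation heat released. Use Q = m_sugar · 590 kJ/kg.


Q = 2.62 · 590

1545.8000 kJ


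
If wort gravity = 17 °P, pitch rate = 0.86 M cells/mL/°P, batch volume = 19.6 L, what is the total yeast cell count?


cells (billions) = rate · V_L · °P
cells = 0.86 · 19.6 · 17

286.5520 billion cells


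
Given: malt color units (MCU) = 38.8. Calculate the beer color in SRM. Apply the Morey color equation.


SRM = 1.4922 · MCU^0.6859
SRM = 1.4922 · 38.8^0.6859

18.3488 SRM


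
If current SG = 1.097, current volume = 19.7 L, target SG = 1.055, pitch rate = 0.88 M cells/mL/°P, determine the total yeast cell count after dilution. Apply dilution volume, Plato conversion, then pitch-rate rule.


V_w = V·((SG_c−1)/(SG_t−1)−1);  °P = 259 − 259/SG_t;  cells = rate·(V+V_w)·°P
V_w = 19.7·((1.097−1)/(1.055−1)−1) = 15.0436
V_final = 19.7 + 15.0436 = 34.7436
°P = 259 − 259/1.055 = 13.5024
cells = 0.88·34.7436·13.5024

412.8269 billion cells


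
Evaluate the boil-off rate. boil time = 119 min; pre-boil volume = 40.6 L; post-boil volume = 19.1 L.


rate = (V_pre − V_post) / (t_min/60)
rate = (40.6 − 19.1) / (119/60)

10.8403 L/hr


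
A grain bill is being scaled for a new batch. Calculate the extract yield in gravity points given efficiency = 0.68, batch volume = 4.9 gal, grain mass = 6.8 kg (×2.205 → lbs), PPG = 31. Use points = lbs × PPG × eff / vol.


lbs = 6.8 × 2.205 = 14.9940
points = 14.9940 × 31 × 0.68 / 4.9

64.5048 points


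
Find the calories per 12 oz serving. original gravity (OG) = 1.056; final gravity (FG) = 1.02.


ABW = (OG−FG)·131.25·0.79/FG;  °P = 259 − 259/SG (for OG→OE and FG→AE);  RE = 0.1808·OE + 0.8192·AE;  Cal = (6.9·ABW + 4·(RE−0.1))·FG·3.55
ABW = (1.056 − 1.02)·131.25·0.79/1.02 = 3.6596
OE = 259 − 259/1.056 = 13.7348 °P
AE = 259 − 259/1.02 = 5.0784 °P
RE = 0.1808·13.7348 + 0.8192·5.0784 = 6.6435 °P
Cal = (6.9·3.6596 + 4·(6.6435−0.1))·1.02·3.55

186.2099 kcal


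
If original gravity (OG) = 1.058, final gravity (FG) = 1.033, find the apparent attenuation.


AA = (OG − FG)/(OG − 1) · 100
AA = (1.058 − 1.033)/(1.058 − 1) · 100

43.1034 %


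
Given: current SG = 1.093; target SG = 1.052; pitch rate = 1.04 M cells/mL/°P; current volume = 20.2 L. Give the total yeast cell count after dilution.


V_w = V·((SG_c−1)/(SG_t−1)−1);  °P = 259 − 259/SG_t;  cells = rate·(V+V_w)·°P
V_w = 20.2·((1.093−1)/(1.052−1)−1) = 15.9269
V_final = 20.2 + 15.9269 = 36.1269
°P = 259 − 259/1.052 = 12.8023
cells = 1.04·36.1269·12.8023

481.0073 billion cells


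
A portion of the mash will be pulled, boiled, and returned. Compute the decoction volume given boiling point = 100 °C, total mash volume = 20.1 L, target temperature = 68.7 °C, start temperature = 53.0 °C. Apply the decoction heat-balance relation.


V_dec = V_total·(T_target − T_start)/(T_boil − T_start)
V_dec = 20.1·(68.7 − 53.0)/(100 − 53.0)

6.7143 L


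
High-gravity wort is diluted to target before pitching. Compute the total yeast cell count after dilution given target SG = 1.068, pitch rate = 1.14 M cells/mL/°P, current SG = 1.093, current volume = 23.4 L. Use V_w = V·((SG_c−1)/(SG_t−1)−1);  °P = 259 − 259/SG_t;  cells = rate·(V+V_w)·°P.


V_w = 23.4·((1.093−1)/(1.068−1)−1) = 8.6029
V_final = 23.4 + 8.6029 = 32.0029
°P = 259 − 259/1.068 = 16.4906
cells = 1.14·32.0029·16.4906

601.6337 billion cells


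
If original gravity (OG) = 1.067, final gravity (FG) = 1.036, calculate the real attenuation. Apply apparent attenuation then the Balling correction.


AA = (OG−FG)/(OG−1)·100;  RA = AA·0.8192
AA = (1.067 − 1.036)/(1.067 − 1)·100 = 46.2687
RA = 46.2687·0.8192

37.9033 %


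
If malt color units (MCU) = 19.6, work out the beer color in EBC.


SRM = 1.4922·MCU^0.6859;  EBC = SRM·1.97
SRM = 1.4922·19.6^0.6859 = 11.4864
EBC = 11.4864·1.97

22.6283 EBC


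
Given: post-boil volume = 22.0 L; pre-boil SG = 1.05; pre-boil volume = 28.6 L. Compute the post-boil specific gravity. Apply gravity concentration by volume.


SG_post = 1 + (SG_pre − 1)·V_pre/V_post
pts_pre = (1.05 − 1)·1000 = 50.0000
pts_post = 50.0000·28.6/22.0 = 65.0000
SG_post = 1 + 65.0000/1000

1.0650


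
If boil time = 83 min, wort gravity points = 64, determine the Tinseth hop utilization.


U = 1.65·0.000125^(GP/1000) · (1 − e^(−0.04·t))/4.15
bigness = 1.65·0.000125^(64/1000) = 0.9283
boil_factor = (1 − e^(−0.04·83))/4.15 = 0.2323
U = 0.9283 · 0.2323

0.2156


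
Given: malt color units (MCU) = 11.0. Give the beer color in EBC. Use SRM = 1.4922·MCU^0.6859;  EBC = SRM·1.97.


SRM = 1.4922·11.0^0.6859 = 7.7289
EBC = 7.7289·1.97

15.2260 EBC


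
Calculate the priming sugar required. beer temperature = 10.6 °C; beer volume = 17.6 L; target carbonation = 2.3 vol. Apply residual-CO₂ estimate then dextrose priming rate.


residual = 14.695·(0.01821 + 0.09011·e^(−0.04·T));  sugar = (target − residual)·4.0·V
residual = 14.695·(0.01821 + 0.09011·e^(−0.04·10.6)) = 1.1342
sugar = (2.3 − 1.1342)·4.0·17.6

82.0750 g


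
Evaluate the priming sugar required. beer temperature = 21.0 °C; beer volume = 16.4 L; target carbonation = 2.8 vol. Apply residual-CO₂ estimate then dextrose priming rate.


residual = 14.695·(0.01821 + 0.09011·e^(−0.04·T));  sugar = (target − residual)·4.0·V
residual = 14.695·(0.01821 + 0.09011·e^(−0.04·21.0)) = 0.8393
sugar = (2.8 − 0.8393)·4.0·16.4

128.6250 g


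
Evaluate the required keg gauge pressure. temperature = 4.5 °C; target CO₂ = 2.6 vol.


psi = vols/(0.01821 + 0.09011·e^(−0.04·T)) − 14.695
psi = 2.6/(0.01821 + 0.09011·e^(−0.04·4.5)) − 14.695

13.1196 psi


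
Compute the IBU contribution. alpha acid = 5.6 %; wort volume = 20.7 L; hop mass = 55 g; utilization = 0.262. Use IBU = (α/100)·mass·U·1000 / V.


IBU = (5.6/100)·55·0.262·1000 / 20.7

38.9836 IBU


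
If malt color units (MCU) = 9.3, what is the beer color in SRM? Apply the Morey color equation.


SRM = 1.4922 · MCU^0.6859
SRM = 1.4922 · 9.3^0.6859

6.8883 SRM


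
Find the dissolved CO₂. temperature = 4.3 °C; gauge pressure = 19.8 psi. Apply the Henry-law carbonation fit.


vols = (P + 14.695)·(0.01821 + 0.09011·e^(−0.04·T))
vols = (19.8 + 14.695)·(0.01821 + 0.09011·e^(−0.04·4.3))

3.2453 volumes


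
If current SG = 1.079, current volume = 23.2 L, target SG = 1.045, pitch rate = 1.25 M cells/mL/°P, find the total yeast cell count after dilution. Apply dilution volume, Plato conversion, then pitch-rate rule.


V_w = V·((SG_c−1)/(SG_t−1)−1);  °P = 259 − 259/SG_t;  cells = rate·(V+V_w)·°P
V_w = 23.2·((1.079−1)/(1.045−1)−1) = 17.5289
V_final = 23.2 + 17.5289 = 40.7289
°P = 259 − 259/1.045 = 11.1531
cells = 1.25·40.7289·11.1531

567.8172 billion cells


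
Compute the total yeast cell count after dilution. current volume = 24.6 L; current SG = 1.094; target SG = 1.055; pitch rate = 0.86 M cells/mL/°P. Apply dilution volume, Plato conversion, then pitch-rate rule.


V_w = V·((SG_c−1)/(SG_t−1)−1);  °P = 259 − 259/SG_t;  cells = rate·(V+V_w)·°P
V_w = 24.6·((1.094−1)/(1.055−1)−1) = 17.4436
V_final = 24.6 + 17.4436 = 42.0436
°P = 259 − 259/1.055 = 13.5024
cells = 0.86·42.0436·13.5024

488.2123 billion cells


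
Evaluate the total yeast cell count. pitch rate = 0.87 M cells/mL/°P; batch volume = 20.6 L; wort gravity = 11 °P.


cells (billions) = rate · V_L · °P
cells = 0.87 · 20.6 · 11

197.1420 billion cells


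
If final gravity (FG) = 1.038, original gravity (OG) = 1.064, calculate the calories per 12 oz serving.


ABW = (OG−FG)·131.25·0.79/FG;  °P = 259 − 259/SG (for OG→OE and FG→AE);  RE = 0.1808·OE + 0.8192·AE;  Cal = (6.9·ABW + 4·(RE−0.1))·FG·3.55
ABW = (1.064 − 1.038)·131.25·0.79/1.038 = 2.5972
OE = 259 − 259/1.064 = 15.5789 °P
AE = 259 − 259/1.038 = 9.4817 °P
RE = 0.1808·15.5789 + 0.8192·9.4817 = 10.5841 °P
Cal = (6.9·2.5972 + 4·(10.5841−0.1))·1.038·3.55

220.5666 kcal


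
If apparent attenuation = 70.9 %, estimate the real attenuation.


RA = AA · 0.8192
RA = 70.9 · 0.8192

58.0813 %


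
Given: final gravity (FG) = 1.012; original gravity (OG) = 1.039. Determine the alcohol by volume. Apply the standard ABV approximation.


ABV = (OG − FG) · 131.25
ABV = (1.039 − 1.012) · 131.25

3.5437 % ABV


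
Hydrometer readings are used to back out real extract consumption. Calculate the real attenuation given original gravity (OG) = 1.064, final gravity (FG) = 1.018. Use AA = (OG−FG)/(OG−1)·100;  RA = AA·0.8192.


AA = (1.064 − 1.018)/(1.064 − 1)·100 = 71.8750
RA = 71.8750·0.8192

58.8800 %


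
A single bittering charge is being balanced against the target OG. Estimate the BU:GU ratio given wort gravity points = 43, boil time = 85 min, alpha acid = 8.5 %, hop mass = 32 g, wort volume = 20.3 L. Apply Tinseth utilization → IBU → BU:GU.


U = 1.65·0.000125^(GP/1000)·(1−e^(−0.04t))/4.15;  IBU = (α/100)·m·U·1000/V;  BU:GU = IBU/GP
U = 1.65·0.000125^(43/1000)·(1−e^(−0.04·85))/4.15 = 0.2611
IBU = (8.5/100)·32·0.2611·1000/20.3 = 34.9893
BU:GU = 34.9893/43

0.8137


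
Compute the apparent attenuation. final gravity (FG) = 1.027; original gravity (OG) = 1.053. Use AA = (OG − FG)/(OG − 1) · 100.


AA = (1.053 − 1.027)/(1.053 − 1) · 100

49.0566 %


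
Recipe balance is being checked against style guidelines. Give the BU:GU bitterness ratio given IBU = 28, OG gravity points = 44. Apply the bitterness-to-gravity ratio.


BU:GU = IBU / OG_points
BU:GU = 28 / 44

0.6364


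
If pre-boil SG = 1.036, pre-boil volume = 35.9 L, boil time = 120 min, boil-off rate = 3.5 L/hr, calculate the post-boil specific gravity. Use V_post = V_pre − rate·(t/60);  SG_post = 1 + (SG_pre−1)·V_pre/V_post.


V_post = 35.9 − 3.5·(120/60) = 28.9000
SG_post = 1 + (1.036 − 1)·35.9/28.9000

1.0447


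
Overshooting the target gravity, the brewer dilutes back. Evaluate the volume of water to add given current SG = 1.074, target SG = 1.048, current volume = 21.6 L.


V_water = V·((SG_curr − 1)/(SG_target − 1) − 1)
V_water = 21.6·((1.074 − 1)/(1.048 − 1) − 1)

11.7000 L


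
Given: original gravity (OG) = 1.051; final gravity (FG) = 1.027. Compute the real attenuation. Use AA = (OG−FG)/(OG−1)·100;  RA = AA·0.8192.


AA = (1.051 − 1.027)/(1.051 − 1)·100 = 47.0588
RA = 47.0588·0.8192

38.5506 %


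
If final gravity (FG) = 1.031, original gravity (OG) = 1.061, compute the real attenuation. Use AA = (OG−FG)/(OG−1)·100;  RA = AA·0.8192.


AA = (1.061 − 1.031)/(1.061 − 1)·100 = 49.1803
RA = 49.1803·0.8192

40.2885 %


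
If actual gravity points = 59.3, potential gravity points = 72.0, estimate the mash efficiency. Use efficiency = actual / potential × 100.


efficiency = 59.3 / 72.0 × 100

82.3611 %


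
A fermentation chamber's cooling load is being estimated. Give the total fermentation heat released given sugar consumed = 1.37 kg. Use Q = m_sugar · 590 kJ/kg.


Q = 1.37 · 590

808.3000 kJ


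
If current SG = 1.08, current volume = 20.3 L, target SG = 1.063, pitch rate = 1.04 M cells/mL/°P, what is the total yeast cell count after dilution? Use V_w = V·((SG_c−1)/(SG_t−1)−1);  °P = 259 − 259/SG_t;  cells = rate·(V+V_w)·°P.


V_w = 20.3·((1.08−1)/(1.063−1)−1) = 5.4778
V_final = 20.3 + 5.4778 = 25.7778
°P = 259 − 259/1.063 = 15.3500
cells = 1.04·25.7778·15.3500

411.5152 billion cells


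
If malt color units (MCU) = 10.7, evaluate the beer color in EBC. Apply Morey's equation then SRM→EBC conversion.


SRM = 1.4922·MCU^0.6859;  EBC = SRM·1.97
SRM = 1.4922·10.7^0.6859 = 7.5837
EBC = 7.5837·1.97

14.9399 EBC


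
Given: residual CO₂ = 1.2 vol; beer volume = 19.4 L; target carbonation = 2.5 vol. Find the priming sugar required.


sugar = (target − residual)·4.0·V
sugar = (2.5 − 1.2)·4.0·19.4

100.8800 g


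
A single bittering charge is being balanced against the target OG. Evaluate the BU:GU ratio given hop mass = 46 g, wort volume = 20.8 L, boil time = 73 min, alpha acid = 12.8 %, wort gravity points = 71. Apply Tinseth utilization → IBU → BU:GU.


U = 1.65·0.000125^(GP/1000)·(1−e^(−0.04t))/4.15;  IBU = (α/100)·m·U·1000/V;  BU:GU = IBU/GP
U = 1.65·0.000125^(71/1000)·(1−e^(−0.04·73))/4.15 = 0.1987
IBU = (12.8/100)·46·0.1987·1000/20.8 = 56.2526
BU:GU = 56.2526/71

0.7923


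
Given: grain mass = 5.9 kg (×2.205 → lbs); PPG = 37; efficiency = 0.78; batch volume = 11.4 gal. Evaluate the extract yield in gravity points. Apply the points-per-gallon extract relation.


points = lbs × PPG × eff / vol
lbs = 5.9 × 2.205 = 13.0095
points = 13.0095 × 37 × 0.78 / 11.4

32.9346 points
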